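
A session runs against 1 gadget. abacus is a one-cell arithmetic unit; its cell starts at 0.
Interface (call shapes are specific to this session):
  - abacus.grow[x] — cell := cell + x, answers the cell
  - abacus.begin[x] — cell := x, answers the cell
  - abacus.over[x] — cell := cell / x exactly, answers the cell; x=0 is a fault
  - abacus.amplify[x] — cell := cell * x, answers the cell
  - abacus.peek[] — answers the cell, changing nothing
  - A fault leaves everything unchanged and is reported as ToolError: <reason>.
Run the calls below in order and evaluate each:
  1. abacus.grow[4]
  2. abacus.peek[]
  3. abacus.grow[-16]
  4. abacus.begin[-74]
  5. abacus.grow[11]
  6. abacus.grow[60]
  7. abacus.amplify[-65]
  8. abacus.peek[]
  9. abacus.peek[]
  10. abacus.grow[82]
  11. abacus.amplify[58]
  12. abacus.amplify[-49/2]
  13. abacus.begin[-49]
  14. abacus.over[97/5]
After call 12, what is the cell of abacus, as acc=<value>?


Answer: acc=-393617

Derivation:
Do: grow[4]
See: 4
Do: peek[]
See: 4
Do: grow[-16]
See: -12
Do: begin[-74]
See: -74
Do: grow[11]
See: -63
Do: grow[60]
See: -3
Do: amplify[-65]
See: 195
Do: peek[]
See: 195
Do: peek[]
See: 195
Do: grow[82]
See: 277
Do: amplify[58]
See: 16066
Do: amplify[-49/2]
See: -393617
Do: begin[-49]
See: -49
Do: over[97/5]
See: -245/97


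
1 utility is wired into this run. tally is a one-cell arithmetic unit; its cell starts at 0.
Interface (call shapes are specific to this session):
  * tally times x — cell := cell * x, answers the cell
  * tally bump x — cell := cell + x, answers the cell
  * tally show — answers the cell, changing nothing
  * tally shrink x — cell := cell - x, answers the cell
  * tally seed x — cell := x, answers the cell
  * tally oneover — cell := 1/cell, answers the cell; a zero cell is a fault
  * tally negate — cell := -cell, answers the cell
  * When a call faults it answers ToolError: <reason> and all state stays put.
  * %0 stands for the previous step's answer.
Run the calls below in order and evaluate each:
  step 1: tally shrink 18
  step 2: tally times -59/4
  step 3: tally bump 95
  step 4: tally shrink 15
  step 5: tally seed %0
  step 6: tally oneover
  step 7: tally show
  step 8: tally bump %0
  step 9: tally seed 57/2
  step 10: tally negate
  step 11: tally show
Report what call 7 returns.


Answer: 2/691

Derivation:
Using tally shrink(x='18'): -18.
Now I run tally times(x='-59/4'), and observe 531/2.
Invoking tally bump(x='95'), and get 721/2.
I try tally shrink(x='15'), yielding 691/2.
I try tally seed(x='%0'): 691/2.
I invoke tally oneover(), and see 2/691.
I invoke tally show(), yielding 2/691.
I try tally bump(x='%0'), and see 4/691.
Now I run tally seed(x='57/2'), yielding 57/2.
Using tally negate: -57/2.
Next I call tally show(), — result: -57/2.


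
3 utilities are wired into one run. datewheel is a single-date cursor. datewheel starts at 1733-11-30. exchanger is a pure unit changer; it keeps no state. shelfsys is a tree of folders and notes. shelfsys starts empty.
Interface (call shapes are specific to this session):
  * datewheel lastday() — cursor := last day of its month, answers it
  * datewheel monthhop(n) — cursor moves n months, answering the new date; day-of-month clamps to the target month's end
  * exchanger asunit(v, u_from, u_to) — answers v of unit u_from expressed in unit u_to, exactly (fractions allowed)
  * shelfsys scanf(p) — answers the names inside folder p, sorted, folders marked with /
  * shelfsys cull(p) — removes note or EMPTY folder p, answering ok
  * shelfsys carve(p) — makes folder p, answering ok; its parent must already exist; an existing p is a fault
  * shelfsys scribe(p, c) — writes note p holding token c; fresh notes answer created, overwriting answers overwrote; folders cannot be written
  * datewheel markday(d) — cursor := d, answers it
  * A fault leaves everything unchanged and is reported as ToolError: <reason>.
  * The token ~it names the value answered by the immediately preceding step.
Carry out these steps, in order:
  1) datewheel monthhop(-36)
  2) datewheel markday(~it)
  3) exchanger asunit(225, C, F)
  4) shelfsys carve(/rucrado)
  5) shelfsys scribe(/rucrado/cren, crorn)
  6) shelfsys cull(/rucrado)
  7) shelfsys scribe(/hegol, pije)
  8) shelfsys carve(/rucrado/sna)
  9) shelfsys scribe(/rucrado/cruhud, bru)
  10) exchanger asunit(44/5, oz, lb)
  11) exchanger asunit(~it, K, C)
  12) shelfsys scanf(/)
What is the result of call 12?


-- datewheel monthhop(-36) == 1730-11-30
-- datewheel markday(~it) == 1730-11-30
-- exchanger asunit(225, C, F) == 437
-- shelfsys carve(/rucrado) == ok
-- shelfsys scribe(/rucrado/cren, crorn) == created
-- shelfsys cull(/rucrado) == ToolError: not empty
-- shelfsys scribe(/hegol, pije) == created
-- shelfsys carve(/rucrado/sna) == ok
-- shelfsys scribe(/rucrado/cruhud, bru) == created
-- exchanger asunit(44/5, oz, lb) == 11/20
-- exchanger asunit(~it, K, C) == -1363/5
-- shelfsys scanf(/) == [hegol, rucrado/]

Answer: [hegol, rucrado/]


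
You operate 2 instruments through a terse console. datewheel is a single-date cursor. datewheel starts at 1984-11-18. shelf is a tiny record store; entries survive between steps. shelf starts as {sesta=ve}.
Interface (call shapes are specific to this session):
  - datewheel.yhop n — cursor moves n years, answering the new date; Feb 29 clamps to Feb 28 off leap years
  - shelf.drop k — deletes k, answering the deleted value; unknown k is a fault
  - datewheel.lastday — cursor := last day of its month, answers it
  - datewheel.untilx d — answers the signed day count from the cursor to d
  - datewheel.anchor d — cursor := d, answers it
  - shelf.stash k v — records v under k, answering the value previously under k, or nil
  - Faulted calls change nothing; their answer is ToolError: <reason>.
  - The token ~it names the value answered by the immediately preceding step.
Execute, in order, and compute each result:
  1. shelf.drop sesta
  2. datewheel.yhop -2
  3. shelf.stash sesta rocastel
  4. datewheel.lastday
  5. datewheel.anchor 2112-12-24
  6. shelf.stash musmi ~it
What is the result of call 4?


Answer: 1982-11-30

Derivation:
I call shelf.drop using k='sesta': ve.
Then datewheel.yhop using n='-2': 1982-11-18.
Then shelf.stash using k='sesta', v='rocastel', and see nil.
Using datewheel.lastday: 1982-11-30.
Then datewheel.anchor using d='2112-12-24', which returns 2112-12-24.
Invoking shelf.stash using k='musmi', v='~it', and get nil.


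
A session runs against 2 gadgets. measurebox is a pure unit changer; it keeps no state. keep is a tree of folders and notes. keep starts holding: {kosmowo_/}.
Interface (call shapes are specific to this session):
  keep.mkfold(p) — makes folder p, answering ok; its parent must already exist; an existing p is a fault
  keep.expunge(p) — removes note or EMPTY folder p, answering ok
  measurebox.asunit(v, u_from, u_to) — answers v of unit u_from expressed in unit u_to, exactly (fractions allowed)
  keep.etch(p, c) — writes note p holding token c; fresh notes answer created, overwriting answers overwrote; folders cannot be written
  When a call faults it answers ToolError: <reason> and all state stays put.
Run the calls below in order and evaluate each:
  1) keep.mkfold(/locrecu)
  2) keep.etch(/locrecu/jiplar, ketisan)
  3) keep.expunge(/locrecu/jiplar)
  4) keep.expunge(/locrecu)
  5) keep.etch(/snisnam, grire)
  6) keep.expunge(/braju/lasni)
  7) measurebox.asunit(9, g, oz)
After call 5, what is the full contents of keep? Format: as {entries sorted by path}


Answer: {kosmowo_/, snisnam=grire}

Derivation:
~$ keep.mkfold p='/locrecu'
:: ok
~$ keep.etch p='/locrecu/jiplar' c='ketisan'
:: created
~$ keep.expunge p='/locrecu/jiplar'
:: ok
~$ keep.expunge p='/locrecu'
:: ok
~$ keep.etch p='/snisnam' c='grire'
:: created
~$ keep.expunge p='/braju/lasni'
:: ToolError: not found
~$ measurebox.asunit v='9' u_from='g' u_to='oz'
:: 14400000/45359237


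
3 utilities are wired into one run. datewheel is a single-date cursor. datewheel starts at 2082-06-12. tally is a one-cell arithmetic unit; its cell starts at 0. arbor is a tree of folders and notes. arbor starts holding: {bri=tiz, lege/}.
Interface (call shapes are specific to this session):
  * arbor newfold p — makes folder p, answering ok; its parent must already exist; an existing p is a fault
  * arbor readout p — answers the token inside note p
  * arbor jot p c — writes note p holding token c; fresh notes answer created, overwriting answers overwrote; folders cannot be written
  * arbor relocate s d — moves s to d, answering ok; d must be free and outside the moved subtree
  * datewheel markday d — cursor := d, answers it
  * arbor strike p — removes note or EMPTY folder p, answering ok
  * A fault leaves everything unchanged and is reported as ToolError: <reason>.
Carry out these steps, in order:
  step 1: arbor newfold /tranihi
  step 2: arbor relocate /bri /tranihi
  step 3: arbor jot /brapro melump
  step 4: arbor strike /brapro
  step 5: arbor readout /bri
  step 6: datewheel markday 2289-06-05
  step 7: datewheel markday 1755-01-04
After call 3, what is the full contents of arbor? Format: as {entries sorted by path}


! 1. arbor newfold(p→/tranihi) -> ok
! 2. arbor relocate(s→/bri, d→/tranihi) -> ToolError: exists
! 3. arbor jot(p→/brapro, c→melump) -> created
! 4. arbor strike(p→/brapro) -> ok
! 5. arbor readout(p→/bri) -> tiz
! 6. datewheel markday(d→2289-06-05) -> 2289-06-05
! 7. datewheel markday(d→1755-01-04) -> 1755-01-04

Answer: {brapro=melump, bri=tiz, lege/, tranihi/}


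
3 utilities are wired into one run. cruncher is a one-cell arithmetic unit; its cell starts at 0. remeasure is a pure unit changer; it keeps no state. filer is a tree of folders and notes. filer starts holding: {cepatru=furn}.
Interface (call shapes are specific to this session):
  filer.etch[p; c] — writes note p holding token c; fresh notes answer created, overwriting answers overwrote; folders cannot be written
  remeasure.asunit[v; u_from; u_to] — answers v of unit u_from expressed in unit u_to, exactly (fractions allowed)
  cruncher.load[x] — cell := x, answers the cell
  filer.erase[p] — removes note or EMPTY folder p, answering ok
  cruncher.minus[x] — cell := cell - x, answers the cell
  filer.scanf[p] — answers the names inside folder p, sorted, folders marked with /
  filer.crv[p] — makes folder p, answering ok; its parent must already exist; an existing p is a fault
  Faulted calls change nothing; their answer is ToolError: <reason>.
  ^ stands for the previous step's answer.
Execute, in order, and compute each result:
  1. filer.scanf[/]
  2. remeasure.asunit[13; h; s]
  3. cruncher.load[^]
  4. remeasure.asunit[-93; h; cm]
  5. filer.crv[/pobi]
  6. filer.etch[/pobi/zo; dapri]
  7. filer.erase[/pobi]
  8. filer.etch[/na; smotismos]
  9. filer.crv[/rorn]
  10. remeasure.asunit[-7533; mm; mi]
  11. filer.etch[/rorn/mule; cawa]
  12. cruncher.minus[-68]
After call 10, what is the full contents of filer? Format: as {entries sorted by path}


→ scanf(p: /)
← [cepatru]
→ asunit(v: 13, u_from: h, u_to: s)
← 46800
→ load(x: ^)
← 46800
→ asunit(v: -93, u_from: h, u_to: cm)
← ToolError: incompatible units
→ crv(p: /pobi)
← ok
→ etch(p: /pobi/zo, c: dapri)
← created
→ erase(p: /pobi)
← ToolError: not empty
→ etch(p: /na, c: smotismos)
← created
→ crv(p: /rorn)
← ok
→ asunit(v: -7533, u_from: mm, u_to: mi)
← -837/178816
→ etch(p: /rorn/mule, c: cawa)
← created
→ minus(x: -68)
← 46868

Answer: {cepatru=furn, na=smotismos, pobi/, pobi/zo=dapri, rorn/}


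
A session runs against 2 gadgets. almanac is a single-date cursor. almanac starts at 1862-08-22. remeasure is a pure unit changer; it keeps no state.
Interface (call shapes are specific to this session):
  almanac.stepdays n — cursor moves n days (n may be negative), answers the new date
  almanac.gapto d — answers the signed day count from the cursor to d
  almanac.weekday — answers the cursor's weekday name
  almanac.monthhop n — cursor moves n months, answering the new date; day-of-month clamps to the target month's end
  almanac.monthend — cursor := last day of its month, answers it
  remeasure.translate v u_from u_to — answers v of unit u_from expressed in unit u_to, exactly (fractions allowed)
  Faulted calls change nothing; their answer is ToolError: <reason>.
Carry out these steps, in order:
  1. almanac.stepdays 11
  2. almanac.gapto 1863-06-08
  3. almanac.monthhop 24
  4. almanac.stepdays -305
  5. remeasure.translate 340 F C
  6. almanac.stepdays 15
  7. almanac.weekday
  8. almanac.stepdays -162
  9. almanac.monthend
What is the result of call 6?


Answer: 1863-11-17

Derivation:
> almanac.stepdays n: 11
[out] 1862-09-02
> almanac.gapto d: 1863-06-08
[out] 279
> almanac.monthhop n: 24
[out] 1864-09-02
> almanac.stepdays n: -305
[out] 1863-11-02
> remeasure.translate v: 340 u_from: F u_to: C
[out] 1540/9
> almanac.stepdays n: 15
[out] 1863-11-17
> almanac.weekday
[out] Tuesday
> almanac.stepdays n: -162
[out] 1863-06-08
> almanac.monthend
[out] 1863-06-30


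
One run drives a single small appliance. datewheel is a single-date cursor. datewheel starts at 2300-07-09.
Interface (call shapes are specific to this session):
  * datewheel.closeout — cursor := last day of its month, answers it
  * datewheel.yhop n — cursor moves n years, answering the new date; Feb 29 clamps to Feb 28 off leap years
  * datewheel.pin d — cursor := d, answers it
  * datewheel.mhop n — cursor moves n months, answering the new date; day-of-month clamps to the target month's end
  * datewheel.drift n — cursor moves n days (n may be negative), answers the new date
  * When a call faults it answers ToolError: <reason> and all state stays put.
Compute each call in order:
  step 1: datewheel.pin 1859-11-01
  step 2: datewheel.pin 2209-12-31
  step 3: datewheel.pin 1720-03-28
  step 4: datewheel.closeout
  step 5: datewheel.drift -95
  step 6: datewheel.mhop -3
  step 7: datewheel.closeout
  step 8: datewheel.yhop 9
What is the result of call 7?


// datewheel.pin(d: 1859-11-01) => 1859-11-01
// datewheel.pin(d: 2209-12-31) => 2209-12-31
// datewheel.pin(d: 1720-03-28) => 1720-03-28
// datewheel.closeout() => 1720-03-31
// datewheel.drift(n: -95) => 1719-12-27
// datewheel.mhop(n: -3) => 1719-09-27
// datewheel.closeout() => 1719-09-30
// datewheel.yhop(n: 9) => 1728-09-30

Answer: 1719-09-30


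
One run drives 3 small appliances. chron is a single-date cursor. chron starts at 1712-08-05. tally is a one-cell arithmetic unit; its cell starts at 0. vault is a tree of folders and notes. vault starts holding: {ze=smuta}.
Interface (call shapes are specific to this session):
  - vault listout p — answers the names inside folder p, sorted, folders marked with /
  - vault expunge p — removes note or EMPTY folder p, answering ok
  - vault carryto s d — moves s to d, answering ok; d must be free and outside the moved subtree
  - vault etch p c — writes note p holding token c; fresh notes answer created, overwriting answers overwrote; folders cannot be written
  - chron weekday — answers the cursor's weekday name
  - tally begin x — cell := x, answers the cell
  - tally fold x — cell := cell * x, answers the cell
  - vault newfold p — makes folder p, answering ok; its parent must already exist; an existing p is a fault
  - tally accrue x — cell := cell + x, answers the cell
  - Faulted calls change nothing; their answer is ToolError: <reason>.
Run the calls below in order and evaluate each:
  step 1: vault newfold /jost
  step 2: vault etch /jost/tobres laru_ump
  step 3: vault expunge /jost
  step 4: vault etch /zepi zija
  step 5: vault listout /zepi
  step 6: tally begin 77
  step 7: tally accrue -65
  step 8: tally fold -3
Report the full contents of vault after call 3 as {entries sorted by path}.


// vault newfold(p='/jost') == ok
// vault etch(p='/jost/tobres', c='laru_ump') == created
// vault expunge(p='/jost') == ToolError: not empty
// vault etch(p='/zepi', c='zija') == created
// vault listout(p='/zepi') == ToolError: not a directory
// tally begin(x='77') == 77
// tally accrue(x='-65') == 12
// tally fold(x='-3') == -36

Answer: {jost/, jost/tobres=laru_ump, ze=smuta}


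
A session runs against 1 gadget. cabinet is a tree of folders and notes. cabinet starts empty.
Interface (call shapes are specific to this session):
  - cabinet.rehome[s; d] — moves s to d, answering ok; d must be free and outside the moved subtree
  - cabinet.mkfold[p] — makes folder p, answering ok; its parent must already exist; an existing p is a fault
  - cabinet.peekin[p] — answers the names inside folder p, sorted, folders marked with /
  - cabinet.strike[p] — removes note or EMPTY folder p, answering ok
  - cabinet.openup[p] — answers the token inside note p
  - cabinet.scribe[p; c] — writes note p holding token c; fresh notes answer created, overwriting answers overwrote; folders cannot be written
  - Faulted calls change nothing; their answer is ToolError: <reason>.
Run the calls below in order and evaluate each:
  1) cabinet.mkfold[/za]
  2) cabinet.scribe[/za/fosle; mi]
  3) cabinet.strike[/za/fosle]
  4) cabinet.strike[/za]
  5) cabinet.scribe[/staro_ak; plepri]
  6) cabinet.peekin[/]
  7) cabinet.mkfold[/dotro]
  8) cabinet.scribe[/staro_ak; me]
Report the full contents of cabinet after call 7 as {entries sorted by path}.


% cabinet.mkfold p=/za
  ok
% cabinet.scribe p=/za/fosle c=mi
  created
% cabinet.strike p=/za/fosle
  ok
% cabinet.strike p=/za
  ok
% cabinet.scribe p=/staro_ak c=plepri
  created
% cabinet.peekin p=/
  [staro_ak]
% cabinet.mkfold p=/dotro
  ok
% cabinet.scribe p=/staro_ak c=me
  overwrote

Answer: {dotro/, staro_ak=plepri}


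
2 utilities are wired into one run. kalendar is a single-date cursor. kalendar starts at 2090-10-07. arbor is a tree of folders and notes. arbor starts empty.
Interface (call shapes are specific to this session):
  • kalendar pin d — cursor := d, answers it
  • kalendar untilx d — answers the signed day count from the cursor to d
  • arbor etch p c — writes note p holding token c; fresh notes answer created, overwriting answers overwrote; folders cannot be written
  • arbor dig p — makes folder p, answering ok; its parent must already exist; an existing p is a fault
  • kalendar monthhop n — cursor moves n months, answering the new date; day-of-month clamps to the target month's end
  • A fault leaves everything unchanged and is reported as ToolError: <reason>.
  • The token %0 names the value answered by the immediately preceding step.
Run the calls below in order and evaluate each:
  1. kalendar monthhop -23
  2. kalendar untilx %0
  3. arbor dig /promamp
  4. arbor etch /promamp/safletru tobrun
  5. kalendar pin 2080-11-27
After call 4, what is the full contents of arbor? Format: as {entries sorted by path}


> kalendar monthhop n: -23
[out] 2088-11-07
> kalendar untilx d: %0
[out] 0
> arbor dig p: /promamp
[out] ok
> arbor etch p: /promamp/safletru c: tobrun
[out] created
> kalendar pin d: 2080-11-27
[out] 2080-11-27

Answer: {promamp/, promamp/safletru=tobrun}


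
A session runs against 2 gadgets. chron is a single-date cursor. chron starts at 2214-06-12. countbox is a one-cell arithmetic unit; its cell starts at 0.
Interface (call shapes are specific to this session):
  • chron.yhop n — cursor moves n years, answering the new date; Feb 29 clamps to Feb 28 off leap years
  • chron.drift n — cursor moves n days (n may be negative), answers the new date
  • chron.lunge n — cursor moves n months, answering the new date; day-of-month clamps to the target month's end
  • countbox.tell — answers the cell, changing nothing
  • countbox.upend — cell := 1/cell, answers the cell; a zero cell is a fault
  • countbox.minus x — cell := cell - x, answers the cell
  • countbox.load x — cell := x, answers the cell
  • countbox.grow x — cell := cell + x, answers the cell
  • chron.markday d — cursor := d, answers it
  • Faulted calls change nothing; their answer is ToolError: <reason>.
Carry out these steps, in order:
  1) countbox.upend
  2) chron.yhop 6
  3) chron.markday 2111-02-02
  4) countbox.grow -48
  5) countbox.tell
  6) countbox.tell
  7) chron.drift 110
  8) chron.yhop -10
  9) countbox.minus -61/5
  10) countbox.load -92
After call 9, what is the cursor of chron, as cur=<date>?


Do: countbox.upend[]
See: ToolError: reciprocal of zero
Do: chron.yhop[n: 6]
See: 2220-06-12
Do: chron.markday[d: 2111-02-02]
See: 2111-02-02
Do: countbox.grow[x: -48]
See: -48
Do: countbox.tell[]
See: -48
Do: countbox.tell[]
See: -48
Do: chron.drift[n: 110]
See: 2111-05-23
Do: chron.yhop[n: -10]
See: 2101-05-23
Do: countbox.minus[x: -61/5]
See: -179/5
Do: countbox.load[x: -92]
See: -92

Answer: cur=2101-05-23


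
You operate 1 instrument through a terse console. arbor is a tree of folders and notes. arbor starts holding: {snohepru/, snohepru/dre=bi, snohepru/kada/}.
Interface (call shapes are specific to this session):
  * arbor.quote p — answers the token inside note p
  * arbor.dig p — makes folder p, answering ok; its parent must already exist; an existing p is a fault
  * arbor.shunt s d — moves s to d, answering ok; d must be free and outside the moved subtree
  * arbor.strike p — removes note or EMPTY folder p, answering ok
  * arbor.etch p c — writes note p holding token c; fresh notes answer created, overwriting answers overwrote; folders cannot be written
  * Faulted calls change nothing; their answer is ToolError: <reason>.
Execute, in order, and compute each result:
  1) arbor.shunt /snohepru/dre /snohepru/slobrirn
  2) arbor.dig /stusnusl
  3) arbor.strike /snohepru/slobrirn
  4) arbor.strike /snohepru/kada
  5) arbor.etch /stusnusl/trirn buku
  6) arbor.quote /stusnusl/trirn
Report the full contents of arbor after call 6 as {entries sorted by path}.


Answer: {snohepru/, stusnusl/, stusnusl/trirn=buku}

Derivation:
I call arbor.shunt on s→/snohepru/dre, d→/snohepru/slobrirn, and see ok.
Using arbor.dig on p→/stusnusl, giving ok.
Using arbor.strike on p→/snohepru/slobrirn, which returns ok.
I invoke arbor.strike on p→/snohepru/kada: ok.
I try arbor.etch on p→/stusnusl/trirn, c→buku, which returns created.
Then arbor.quote on p→/stusnusl/trirn, and observe buku.


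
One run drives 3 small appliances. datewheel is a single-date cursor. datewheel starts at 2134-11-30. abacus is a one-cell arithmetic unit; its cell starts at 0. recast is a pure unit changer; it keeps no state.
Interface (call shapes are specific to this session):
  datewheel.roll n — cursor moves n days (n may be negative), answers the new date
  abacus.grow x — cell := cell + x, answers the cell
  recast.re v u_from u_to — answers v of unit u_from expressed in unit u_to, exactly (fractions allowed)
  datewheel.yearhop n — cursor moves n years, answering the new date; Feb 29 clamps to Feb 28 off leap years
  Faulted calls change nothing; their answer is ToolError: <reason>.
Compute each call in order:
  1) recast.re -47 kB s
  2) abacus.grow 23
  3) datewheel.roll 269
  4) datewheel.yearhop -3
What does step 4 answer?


Calling recast.re on v: -47, u_from: kB, u_to: s, which returns ToolError: incompatible units.
I use abacus.grow on x: 23, and observe 23.
Next I call datewheel.roll on n: 269, → 2135-08-26.
Using datewheel.yearhop on n: -3: 2132-08-26.

Answer: 2132-08-26


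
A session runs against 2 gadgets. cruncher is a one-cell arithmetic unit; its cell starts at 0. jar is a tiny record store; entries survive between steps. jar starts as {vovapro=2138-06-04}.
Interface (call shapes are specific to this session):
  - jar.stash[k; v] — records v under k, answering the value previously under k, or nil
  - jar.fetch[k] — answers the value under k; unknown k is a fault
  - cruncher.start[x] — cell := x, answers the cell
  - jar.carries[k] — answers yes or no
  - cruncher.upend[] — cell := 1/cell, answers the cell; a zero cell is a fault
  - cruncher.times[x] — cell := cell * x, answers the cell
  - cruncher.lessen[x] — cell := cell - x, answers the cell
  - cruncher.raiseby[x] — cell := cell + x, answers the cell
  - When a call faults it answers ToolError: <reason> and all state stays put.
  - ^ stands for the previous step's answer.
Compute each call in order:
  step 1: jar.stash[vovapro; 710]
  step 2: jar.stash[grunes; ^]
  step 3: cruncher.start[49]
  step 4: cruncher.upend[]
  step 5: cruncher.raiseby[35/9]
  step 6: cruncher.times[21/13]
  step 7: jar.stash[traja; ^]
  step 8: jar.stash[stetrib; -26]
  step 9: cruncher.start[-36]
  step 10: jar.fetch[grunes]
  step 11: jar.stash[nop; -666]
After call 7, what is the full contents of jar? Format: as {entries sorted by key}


Answer: {grunes=2138-06-04, traja=1724/273, vovapro=710}

Derivation:
Do: jar.stash[k: vovapro; v: 710]
See: 2138-06-04
Do: jar.stash[k: grunes; v: ^]
See: nil
Do: cruncher.start[x: 49]
See: 49
Do: cruncher.upend[]
See: 1/49
Do: cruncher.raiseby[x: 35/9]
See: 1724/441
Do: cruncher.times[x: 21/13]
See: 1724/273
Do: jar.stash[k: traja; v: ^]
See: nil
Do: jar.stash[k: stetrib; v: -26]
See: nil
Do: cruncher.start[x: -36]
See: -36
Do: jar.fetch[k: grunes]
See: 2138-06-04
Do: jar.stash[k: nop; v: -666]
See: nil


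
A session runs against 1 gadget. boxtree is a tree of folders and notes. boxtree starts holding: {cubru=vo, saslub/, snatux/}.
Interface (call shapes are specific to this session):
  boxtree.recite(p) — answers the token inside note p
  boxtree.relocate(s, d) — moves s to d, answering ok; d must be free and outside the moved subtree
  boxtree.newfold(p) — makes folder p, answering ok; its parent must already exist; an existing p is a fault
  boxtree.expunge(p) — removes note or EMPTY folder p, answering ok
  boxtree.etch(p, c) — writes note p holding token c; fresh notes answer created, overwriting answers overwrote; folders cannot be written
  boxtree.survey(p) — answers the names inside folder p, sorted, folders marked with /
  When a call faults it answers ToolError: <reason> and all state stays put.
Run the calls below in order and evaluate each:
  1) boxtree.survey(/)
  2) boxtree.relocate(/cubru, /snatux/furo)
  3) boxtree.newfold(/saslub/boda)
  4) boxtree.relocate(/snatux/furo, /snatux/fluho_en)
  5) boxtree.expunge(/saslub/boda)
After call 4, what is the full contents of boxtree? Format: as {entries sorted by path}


Answer: {saslub/, saslub/boda/, snatux/, snatux/fluho_en=vo}

Derivation:
Next I call boxtree.survey with p→/, and observe [cubru, saslub/, snatux/].
Calling boxtree.relocate with s→/cubru, d→/snatux/furo, and get ok.
I invoke boxtree.newfold with p→/saslub/boda, which returns ok.
Then boxtree.relocate with s→/snatux/furo, d→/snatux/fluho_en: ok.
Then boxtree.expunge with p→/saslub/boda, — result: ok.


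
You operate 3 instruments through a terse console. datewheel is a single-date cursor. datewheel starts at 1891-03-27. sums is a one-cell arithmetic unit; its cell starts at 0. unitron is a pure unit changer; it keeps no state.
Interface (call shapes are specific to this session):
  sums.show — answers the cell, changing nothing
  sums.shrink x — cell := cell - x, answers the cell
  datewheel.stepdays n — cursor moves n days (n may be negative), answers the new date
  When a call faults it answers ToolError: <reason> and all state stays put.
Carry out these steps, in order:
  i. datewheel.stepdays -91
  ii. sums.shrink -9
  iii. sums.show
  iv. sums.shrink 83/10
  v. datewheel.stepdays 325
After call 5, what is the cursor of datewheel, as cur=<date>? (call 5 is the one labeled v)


! 1. datewheel.stepdays(n→-91) == 1890-12-26
! 2. sums.shrink(x→-9) == 9
! 3. sums.show() == 9
! 4. sums.shrink(x→83/10) == 7/10
! 5. datewheel.stepdays(n→325) == 1891-11-16

Answer: cur=1891-11-16


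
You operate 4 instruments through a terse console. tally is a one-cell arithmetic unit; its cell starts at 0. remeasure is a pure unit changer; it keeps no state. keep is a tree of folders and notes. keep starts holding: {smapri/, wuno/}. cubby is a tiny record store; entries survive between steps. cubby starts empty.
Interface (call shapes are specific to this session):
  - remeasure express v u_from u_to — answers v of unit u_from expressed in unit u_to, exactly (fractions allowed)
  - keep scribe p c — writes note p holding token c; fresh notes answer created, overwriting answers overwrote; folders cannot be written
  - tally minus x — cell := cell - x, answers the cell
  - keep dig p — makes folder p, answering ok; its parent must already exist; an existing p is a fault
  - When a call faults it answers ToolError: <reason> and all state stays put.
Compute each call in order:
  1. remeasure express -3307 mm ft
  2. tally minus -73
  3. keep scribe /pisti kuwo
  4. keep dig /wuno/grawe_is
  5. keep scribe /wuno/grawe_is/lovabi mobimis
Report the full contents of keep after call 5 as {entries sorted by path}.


>>> remeasure express -3307 mm ft
= -16535/1524
>>> tally minus -73
= 73
>>> keep scribe /pisti kuwo
= created
>>> keep dig /wuno/grawe_is
= ok
>>> keep scribe /wuno/grawe_is/lovabi mobimis
= created

Answer: {pisti=kuwo, smapri/, wuno/, wuno/grawe_is/, wuno/grawe_is/lovabi=mobimis}


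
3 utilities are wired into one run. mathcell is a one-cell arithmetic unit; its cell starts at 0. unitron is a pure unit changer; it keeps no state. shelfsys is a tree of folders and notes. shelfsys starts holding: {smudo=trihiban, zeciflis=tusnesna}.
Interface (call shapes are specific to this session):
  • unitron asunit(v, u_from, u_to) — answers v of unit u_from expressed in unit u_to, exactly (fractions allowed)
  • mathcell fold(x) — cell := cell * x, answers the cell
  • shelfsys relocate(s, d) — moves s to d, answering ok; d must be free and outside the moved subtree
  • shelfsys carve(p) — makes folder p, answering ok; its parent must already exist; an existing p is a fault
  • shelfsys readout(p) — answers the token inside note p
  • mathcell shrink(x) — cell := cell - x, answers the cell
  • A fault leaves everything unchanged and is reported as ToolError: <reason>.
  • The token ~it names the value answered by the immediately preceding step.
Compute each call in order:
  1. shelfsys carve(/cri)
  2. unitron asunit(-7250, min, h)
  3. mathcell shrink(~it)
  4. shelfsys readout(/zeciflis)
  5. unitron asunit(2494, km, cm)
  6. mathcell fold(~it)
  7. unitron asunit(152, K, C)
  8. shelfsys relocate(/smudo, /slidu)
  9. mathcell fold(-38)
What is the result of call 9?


Answer: -3435485000000/3

Derivation:
% shelfsys carve(/cri) ~> ok
% unitron asunit(-7250, min, h) ~> -725/6
% mathcell shrink(~it) ~> 725/6
% shelfsys readout(/zeciflis) ~> tusnesna
% unitron asunit(2494, km, cm) ~> 249400000
% mathcell fold(~it) ~> 90407500000/3
% unitron asunit(152, K, C) ~> -2423/20
% shelfsys relocate(/smudo, /slidu) ~> ok
% mathcell fold(-38) ~> -3435485000000/3


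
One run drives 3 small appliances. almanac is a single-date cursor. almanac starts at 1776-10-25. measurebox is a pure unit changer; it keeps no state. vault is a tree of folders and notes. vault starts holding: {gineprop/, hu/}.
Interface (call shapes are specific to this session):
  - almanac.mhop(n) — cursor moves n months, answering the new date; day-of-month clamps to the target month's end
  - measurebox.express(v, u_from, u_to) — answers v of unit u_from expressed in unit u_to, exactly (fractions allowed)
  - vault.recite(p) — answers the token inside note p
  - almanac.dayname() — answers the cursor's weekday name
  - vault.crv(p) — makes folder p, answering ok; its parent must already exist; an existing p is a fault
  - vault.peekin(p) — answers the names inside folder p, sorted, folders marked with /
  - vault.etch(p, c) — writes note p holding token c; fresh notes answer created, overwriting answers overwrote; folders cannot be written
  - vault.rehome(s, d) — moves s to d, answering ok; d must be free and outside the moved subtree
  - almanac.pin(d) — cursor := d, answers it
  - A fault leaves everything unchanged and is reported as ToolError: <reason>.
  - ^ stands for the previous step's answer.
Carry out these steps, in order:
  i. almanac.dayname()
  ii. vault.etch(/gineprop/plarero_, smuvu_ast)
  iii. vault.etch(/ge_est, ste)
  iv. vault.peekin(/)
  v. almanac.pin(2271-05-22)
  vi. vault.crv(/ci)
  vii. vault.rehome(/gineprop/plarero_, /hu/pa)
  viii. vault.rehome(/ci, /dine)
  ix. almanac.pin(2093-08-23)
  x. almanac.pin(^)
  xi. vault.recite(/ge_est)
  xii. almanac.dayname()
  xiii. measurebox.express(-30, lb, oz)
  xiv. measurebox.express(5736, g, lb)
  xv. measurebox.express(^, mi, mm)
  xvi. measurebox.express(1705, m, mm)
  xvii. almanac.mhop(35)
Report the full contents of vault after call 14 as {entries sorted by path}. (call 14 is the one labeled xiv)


Do: almanac.dayname[]
See: Friday
Do: vault.etch[/gineprop/plarero_; smuvu_ast]
See: created
Do: vault.etch[/ge_est; ste]
See: created
Do: vault.peekin[/]
See: [ge_est, gineprop/, hu/]
Do: almanac.pin[2271-05-22]
See: 2271-05-22
Do: vault.crv[/ci]
See: ok
Do: vault.rehome[/gineprop/plarero_; /hu/pa]
See: ok
Do: vault.rehome[/ci; /dine]
See: ok
Do: almanac.pin[2093-08-23]
See: 2093-08-23
Do: almanac.pin[^]
See: 2093-08-23
Do: vault.recite[/ge_est]
See: ste
Do: almanac.dayname[]
See: Sunday
Do: measurebox.express[-30; lb; oz]
See: -480
Do: measurebox.express[5736; g; lb]
See: 573600000/45359237
Do: measurebox.express[^; mi; mm]
See: 83919974400000/4123567
Do: measurebox.express[1705; m; mm]
See: 1705000
Do: almanac.mhop[35]
See: 2096-07-23

Answer: {dine/, ge_est=ste, gineprop/, hu/, hu/pa=smuvu_ast}


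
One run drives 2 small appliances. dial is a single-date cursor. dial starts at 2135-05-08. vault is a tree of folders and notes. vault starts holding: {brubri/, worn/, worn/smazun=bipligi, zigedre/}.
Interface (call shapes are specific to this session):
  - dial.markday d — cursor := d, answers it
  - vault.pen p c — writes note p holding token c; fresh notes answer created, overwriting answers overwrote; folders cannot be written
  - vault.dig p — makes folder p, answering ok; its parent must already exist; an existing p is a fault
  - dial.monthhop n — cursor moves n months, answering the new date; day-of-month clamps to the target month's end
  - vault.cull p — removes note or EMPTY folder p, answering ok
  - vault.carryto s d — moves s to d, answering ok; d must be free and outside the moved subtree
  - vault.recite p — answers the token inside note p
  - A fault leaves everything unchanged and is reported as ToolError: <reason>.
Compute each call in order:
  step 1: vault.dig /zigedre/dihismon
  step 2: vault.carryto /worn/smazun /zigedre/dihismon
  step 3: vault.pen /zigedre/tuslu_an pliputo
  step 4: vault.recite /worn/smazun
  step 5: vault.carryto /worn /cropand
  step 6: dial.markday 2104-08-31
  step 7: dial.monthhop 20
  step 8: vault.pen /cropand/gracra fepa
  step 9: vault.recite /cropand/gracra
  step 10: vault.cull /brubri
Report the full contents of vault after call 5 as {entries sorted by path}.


CALL vault.dig[p=/zigedre/dihismon]
RET  ok
CALL vault.carryto[s=/worn/smazun; d=/zigedre/dihismon]
RET  ToolError: exists
CALL vault.pen[p=/zigedre/tuslu_an; c=pliputo]
RET  created
CALL vault.recite[p=/worn/smazun]
RET  bipligi
CALL vault.carryto[s=/worn; d=/cropand]
RET  ok
CALL dial.markday[d=2104-08-31]
RET  2104-08-31
CALL dial.monthhop[n=20]
RET  2106-04-30
CALL vault.pen[p=/cropand/gracra; c=fepa]
RET  created
CALL vault.recite[p=/cropand/gracra]
RET  fepa
CALL vault.cull[p=/brubri]
RET  ok

Answer: {brubri/, cropand/, cropand/smazun=bipligi, zigedre/, zigedre/dihismon/, zigedre/tuslu_an=pliputo}


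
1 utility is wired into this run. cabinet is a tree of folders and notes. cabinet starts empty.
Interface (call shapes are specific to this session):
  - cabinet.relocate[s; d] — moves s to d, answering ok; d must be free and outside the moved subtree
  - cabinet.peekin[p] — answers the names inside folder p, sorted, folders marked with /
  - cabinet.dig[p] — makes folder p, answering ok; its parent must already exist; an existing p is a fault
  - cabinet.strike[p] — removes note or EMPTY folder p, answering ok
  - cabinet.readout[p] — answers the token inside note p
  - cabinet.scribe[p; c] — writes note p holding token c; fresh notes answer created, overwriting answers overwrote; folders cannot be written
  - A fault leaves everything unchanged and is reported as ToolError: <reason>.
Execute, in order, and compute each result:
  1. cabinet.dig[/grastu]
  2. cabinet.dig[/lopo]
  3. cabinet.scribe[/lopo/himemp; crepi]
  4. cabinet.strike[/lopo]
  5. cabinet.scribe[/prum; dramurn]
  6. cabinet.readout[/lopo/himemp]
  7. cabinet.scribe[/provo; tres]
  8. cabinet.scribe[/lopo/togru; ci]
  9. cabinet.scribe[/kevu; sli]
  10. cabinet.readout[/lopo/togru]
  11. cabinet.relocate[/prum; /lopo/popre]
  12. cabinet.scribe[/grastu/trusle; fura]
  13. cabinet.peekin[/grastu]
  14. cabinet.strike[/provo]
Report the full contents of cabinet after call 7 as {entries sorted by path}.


Answer: {grastu/, lopo/, lopo/himemp=crepi, provo=tres, prum=dramurn}

Derivation:
CALL dig[p='/grastu']
RET  ok
CALL dig[p='/lopo']
RET  ok
CALL scribe[p='/lopo/himemp'; c='crepi']
RET  created
CALL strike[p='/lopo']
RET  ToolError: not empty
CALL scribe[p='/prum'; c='dramurn']
RET  created
CALL readout[p='/lopo/himemp']
RET  crepi
CALL scribe[p='/provo'; c='tres']
RET  created
CALL scribe[p='/lopo/togru'; c='ci']
RET  created
CALL scribe[p='/kevu'; c='sli']
RET  created
CALL readout[p='/lopo/togru']
RET  ci
CALL relocate[s='/prum'; d='/lopo/popre']
RET  ok
CALL scribe[p='/grastu/trusle'; c='fura']
RET  created
CALL peekin[p='/grastu']
RET  [trusle]
CALL strike[p='/provo']
RET  ok


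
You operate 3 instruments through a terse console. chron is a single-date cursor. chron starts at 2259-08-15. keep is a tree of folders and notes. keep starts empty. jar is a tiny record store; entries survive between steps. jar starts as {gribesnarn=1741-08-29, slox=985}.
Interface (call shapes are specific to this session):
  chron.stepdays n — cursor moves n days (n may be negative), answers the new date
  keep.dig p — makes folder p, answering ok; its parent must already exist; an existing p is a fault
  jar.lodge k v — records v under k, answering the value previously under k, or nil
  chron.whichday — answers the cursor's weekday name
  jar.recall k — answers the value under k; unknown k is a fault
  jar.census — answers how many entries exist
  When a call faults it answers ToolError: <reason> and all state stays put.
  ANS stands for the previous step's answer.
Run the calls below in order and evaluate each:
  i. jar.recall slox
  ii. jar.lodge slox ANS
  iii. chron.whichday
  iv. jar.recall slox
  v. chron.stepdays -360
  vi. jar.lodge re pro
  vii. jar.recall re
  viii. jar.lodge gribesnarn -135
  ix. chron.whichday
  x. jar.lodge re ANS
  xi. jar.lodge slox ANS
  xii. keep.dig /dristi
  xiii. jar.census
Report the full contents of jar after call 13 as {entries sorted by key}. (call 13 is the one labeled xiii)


CALL jar.recall[k=slox]
RET  985
CALL jar.lodge[k=slox; v=ANS]
RET  985
CALL chron.whichday[]
RET  Monday
CALL jar.recall[k=slox]
RET  985
CALL chron.stepdays[n=-360]
RET  2258-08-20
CALL jar.lodge[k=re; v=pro]
RET  nil
CALL jar.recall[k=re]
RET  pro
CALL jar.lodge[k=gribesnarn; v=-135]
RET  1741-08-29
CALL chron.whichday[]
RET  Friday
CALL jar.lodge[k=re; v=ANS]
RET  pro
CALL jar.lodge[k=slox; v=ANS]
RET  985
CALL keep.dig[p=/dristi]
RET  ok
CALL jar.census[]
RET  3

Answer: {gribesnarn=-135, re=Friday, slox=pro}


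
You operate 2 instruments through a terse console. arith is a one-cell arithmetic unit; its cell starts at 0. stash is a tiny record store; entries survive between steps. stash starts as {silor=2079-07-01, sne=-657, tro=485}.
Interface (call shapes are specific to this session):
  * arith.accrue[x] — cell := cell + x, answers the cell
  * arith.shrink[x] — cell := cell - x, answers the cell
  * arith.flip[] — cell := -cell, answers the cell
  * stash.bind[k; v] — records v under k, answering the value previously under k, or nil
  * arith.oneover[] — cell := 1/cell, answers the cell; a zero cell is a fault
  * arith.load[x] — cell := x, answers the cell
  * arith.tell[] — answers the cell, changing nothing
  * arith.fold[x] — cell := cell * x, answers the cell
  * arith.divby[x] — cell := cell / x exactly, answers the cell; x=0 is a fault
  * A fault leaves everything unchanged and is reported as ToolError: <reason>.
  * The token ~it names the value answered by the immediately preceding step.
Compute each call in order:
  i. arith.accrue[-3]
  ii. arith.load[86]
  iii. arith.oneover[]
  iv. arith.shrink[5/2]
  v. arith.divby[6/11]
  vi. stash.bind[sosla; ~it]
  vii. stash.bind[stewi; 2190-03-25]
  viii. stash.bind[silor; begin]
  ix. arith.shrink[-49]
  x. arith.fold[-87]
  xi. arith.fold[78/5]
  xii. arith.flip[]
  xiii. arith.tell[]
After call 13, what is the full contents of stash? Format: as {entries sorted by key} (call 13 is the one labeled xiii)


-> arith.accrue(-3)
<- -3
-> arith.load(86)
<- 86
-> arith.oneover()
<- 1/86
-> arith.shrink(5/2)
<- -107/43
-> arith.divby(6/11)
<- -1177/258
-> stash.bind(sosla, ~it)
<- nil
-> stash.bind(stewi, 2190-03-25)
<- nil
-> stash.bind(silor, begin)
<- 2079-07-01
-> arith.shrink(-49)
<- 11465/258
-> arith.fold(-87)
<- -332485/86
-> arith.fold(78/5)
<- -2593383/43
-> arith.flip()
<- 2593383/43
-> arith.tell()
<- 2593383/43

Answer: {silor=begin, sne=-657, sosla=-1177/258, stewi=2190-03-25, tro=485}
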